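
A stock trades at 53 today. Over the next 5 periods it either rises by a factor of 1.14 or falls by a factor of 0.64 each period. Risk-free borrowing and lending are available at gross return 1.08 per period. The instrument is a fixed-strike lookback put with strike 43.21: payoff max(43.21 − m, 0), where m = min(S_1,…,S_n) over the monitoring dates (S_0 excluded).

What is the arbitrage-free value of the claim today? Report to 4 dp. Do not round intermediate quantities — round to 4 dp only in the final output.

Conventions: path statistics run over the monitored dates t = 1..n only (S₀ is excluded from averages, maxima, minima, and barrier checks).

price = 1.9235

No-arbitrage gives p* = (R−d)/(u−d) = 0.8800: enumerate every path, weight its payoff by its p*-probability, and discount by R^5.
Enumerate all 2^5 = 32 price paths (U = up ×1.14, D = down ×0.64); each path with k up-moves has probability p*^k·(1−p*)^(5−k).
DDDDD: m=5.6908, payoff=37.5192, prob=0.000025
UDDDD: m=10.1368, payoff=33.0732, prob=0.000182
DUDDD: m=10.1368, payoff=33.0732, prob=0.000182
UUDDD: m=18.0562, payoff=25.1538, prob=0.001338
DDUDD: m=10.1368, payoff=33.0732, prob=0.000182
UDUDD: m=18.0562, payoff=25.1538, prob=0.001338
DUUDD: m=18.0562, payoff=25.1538, prob=0.001338
UUUDD: m=32.1625, payoff=11.0475, prob=0.009813
DDDUD: m=10.1368, payoff=33.0732, prob=0.000182
UDDUD: m=18.0562, payoff=25.1538, prob=0.001338
DUDUD: m=18.0562, payoff=25.1538, prob=0.001338
UUDUD: m=32.1625, payoff=11.0475, prob=0.009813
DDUUD: m=18.0562, payoff=25.1538, prob=0.001338
UDUUD: m=32.1625, payoff=11.0475, prob=0.009813
DUUUD: m=32.1625, payoff=11.0475, prob=0.009813
UUUUD: m=57.2895, payoff=0.0000, prob=0.071963
DDDDU: m=8.8919, payoff=34.3181, prob=0.000182
UDDDU: m=15.8387, payoff=27.3713, prob=0.001338
DUDDU: m=15.8387, payoff=27.3713, prob=0.001338
UUDDU: m=28.2128, payoff=14.9972, prob=0.009813
DDUDU: m=15.8387, payoff=27.3713, prob=0.001338
UDUDU: m=28.2128, payoff=14.9972, prob=0.009813
DUUDU: m=28.2128, payoff=14.9972, prob=0.009813
UUUDU: m=50.2540, payoff=0.0000, prob=0.071963
DDDUU: m=13.8936, payoff=29.3164, prob=0.001338
UDDUU: m=24.7480, payoff=18.4620, prob=0.009813
DUDUU: m=24.7480, payoff=18.4620, prob=0.009813
UUDUU: m=44.0824, payoff=0.0000, prob=0.071963
DDUUU: m=21.7088, payoff=21.5012, prob=0.009813
UDUUU: m=38.6688, payoff=4.5412, prob=0.071963
DUUUU: m=33.9200, payoff=9.2900, prob=0.071963
UUUUU: m=60.4200, payoff=0.0000, prob=0.527732
Price = Σ prob·payoff / R^5 = 2.826242 / 1.469328 = 1.9235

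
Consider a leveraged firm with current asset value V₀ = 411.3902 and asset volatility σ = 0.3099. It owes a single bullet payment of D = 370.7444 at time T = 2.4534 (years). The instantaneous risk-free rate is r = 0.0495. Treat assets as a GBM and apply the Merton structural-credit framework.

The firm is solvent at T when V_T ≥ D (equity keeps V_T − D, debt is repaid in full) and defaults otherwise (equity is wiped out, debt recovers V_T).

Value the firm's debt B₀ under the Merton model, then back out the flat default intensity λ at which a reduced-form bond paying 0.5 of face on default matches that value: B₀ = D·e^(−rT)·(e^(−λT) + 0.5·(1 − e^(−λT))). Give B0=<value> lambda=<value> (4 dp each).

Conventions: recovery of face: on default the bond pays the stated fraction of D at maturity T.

B0=291.6087 lambda=0.1032

Equity is a call on the firm's assets struck at D = 370.7444:
d₁ = [ln(V₀/D) + (r + σ²/2)T] / (σ√T)
   = [ln(411.3902/370.7444) + (0.0495 + 0.5·0.3099²)·2.4534] / (0.3099·√2.4534)
   = [0.104029 + 0.239253] / 0.485407 = 0.707206
d₂ = d₁ − σ√T = 0.707206 − 0.485407 = 0.221799
N(d₁) = 0.760281,  N(d₂) = 0.587765,  e^(−rT) = 0.885641
E₀ = V₀·N(d₁) − D·e^(−rT)·N(d₂)
   = 411.3902·0.760281 − 370.7444·0.885641·0.587765 = 119.781471
B₀ = V₀ − E₀ = 411.3902 − 119.781471 = 291.608729
e^(−λT) = (B₀·e^(rT)/D − 0.5)/(1 − 0.5) = (291.6087·1.129125/370.7444 − 0.5)/0.5 = 0.77622520
λ = −ln(0.77622520)/2.4534 = 0.103250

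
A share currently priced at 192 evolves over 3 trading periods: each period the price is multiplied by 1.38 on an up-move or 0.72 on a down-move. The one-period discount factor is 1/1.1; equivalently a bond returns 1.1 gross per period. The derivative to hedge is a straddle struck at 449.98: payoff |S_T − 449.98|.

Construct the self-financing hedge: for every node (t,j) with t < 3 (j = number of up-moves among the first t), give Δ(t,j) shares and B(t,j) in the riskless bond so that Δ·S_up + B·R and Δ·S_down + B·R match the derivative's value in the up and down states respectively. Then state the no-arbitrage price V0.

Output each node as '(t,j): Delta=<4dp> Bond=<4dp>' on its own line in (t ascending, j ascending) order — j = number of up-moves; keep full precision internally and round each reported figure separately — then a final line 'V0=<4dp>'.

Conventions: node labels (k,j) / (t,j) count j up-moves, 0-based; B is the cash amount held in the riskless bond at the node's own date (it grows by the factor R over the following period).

(0,0): Delta=-0.7639 Bond=308.4016
(1,0): Delta=-1.0000 Bond=371.8843
(1,1): Delta=-0.6731 Bond=315.1894
(2,0): Delta=-1.0000 Bond=409.0727
(2,1): Delta=-1.0000 Bond=409.0727
(2,2): Delta=-0.5474 Bond=300.7557
V0=161.7384

Arbitrage-free pricing uses the up-move probability p* = (R−d)/(u−d) = 0.5758, discounting each step at R = 1.1.
Payoffs at expiry: V(3,0)=378.3164, V(3,1)=312.6247, V(3,2)=186.7157, V(3,3)=54.6098
  t=2,j=0: stock 99.5328 → up 137.3553 (V=312.6247), down 71.6636 (V=378.3164). Price 309.5399; hedge Δ=-1.0000, bond B=409.0727.
  t=2,j=1: stock 190.7712 → up 263.2643 (V=186.7157), down 137.3553 (V=312.6247). Price 218.3015; hedge Δ=-1.0000, bond B=409.0727.
  t=2,j=2: stock 365.6448 → up 504.5898 (V=54.6098), down 263.2643 (V=186.7157). Price 100.5952; hedge Δ=-0.5474, bond B=300.7557.
  t=1,j=0: stock 138.2400 → up 190.7712 (V=218.3015), down 99.5328 (V=309.5399). Price 233.6443; hedge Δ=-1.0000, bond B=371.8843.
  t=1,j=1: stock 264.9600 → up 365.6448 (V=100.5952), down 190.7712 (V=218.3015). Price 136.8466; hedge Δ=-0.6731, bond B=315.1894.
  t=0,j=0: stock 192.0000 → up 264.9600 (V=136.8466), down 138.2400 (V=233.6443). Price 161.7384; hedge Δ=-0.7639, bond B=308.4016.
Verification: the root portfolio costs Δ(0,0)·S0 + B(0,0) = 161.7384, matching V0.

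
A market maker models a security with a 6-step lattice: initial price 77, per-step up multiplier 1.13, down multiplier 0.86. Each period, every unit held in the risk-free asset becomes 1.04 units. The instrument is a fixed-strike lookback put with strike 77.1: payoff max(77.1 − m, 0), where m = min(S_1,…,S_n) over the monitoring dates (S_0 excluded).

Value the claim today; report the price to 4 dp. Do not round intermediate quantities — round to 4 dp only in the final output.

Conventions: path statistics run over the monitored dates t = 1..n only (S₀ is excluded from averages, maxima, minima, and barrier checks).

Under the martingale measure an up-move has probability p* = 0.6667; value the claim as the probability-weighted average of per-path payoffs, discounted 6 periods at R = 1.04.
Enumerate all 2^6 = 64 price paths (U = up ×1.13, D = down ×0.86); each path with k up-moves has probability p*^k·(1−p*)^(6−k).
DDDDDD: m=31.1517, payoff=45.9483, prob=0.001372
UDDDDD: m=40.9319, payoff=36.1681, prob=0.002743
DUDDDD: m=40.9319, payoff=36.1681, prob=0.002743
UUDDDD: m=53.7826, payoff=23.3174, prob=0.005487
DDUDDD: m=40.9319, payoff=36.1681, prob=0.002743
UDUDDD: m=53.7826, payoff=23.3174, prob=0.005487
DUUDDD: m=53.7826, payoff=23.3174, prob=0.005487
UUUDDD: m=70.6678, payoff=6.4322, prob=0.010974
DDDUDD: m=40.9319, payoff=36.1681, prob=0.002743
UDDUDD: m=53.7826, payoff=23.3174, prob=0.005487
DUDUDD: m=53.7826, payoff=23.3174, prob=0.005487
UUDUDD: m=70.6678, payoff=6.4322, prob=0.010974
DDUUDD: m=53.7826, payoff=23.3174, prob=0.005487
UDUUDD: m=70.6678, payoff=6.4322, prob=0.010974
DUUUDD: m=66.2200, payoff=10.8800, prob=0.010974
UUUUDD: m=87.0100, payoff=0.0000, prob=0.021948
DDDDUD: m=40.9319, payoff=36.1681, prob=0.002743
UDDDUD: m=53.7826, payoff=23.3174, prob=0.005487
DUDDUD: m=53.7826, payoff=23.3174, prob=0.005487
UUDDUD: m=70.6678, payoff=6.4322, prob=0.010974
DDUDUD: m=53.7826, payoff=23.3174, prob=0.005487
UDUDUD: m=70.6678, payoff=6.4322, prob=0.010974
DUUDUD: m=66.2200, payoff=10.8800, prob=0.010974
UUUDUD: m=87.0100, payoff=0.0000, prob=0.021948
DDDUUD: m=48.9763, payoff=28.1237, prob=0.005487
UDDUUD: m=64.3526, payoff=12.7474, prob=0.010974
DUDUUD: m=64.3526, payoff=12.7474, prob=0.010974
UUDUUD: m=84.5563, payoff=0.0000, prob=0.021948
DDUUUD: m=56.9492, payoff=20.1508, prob=0.010974
UDUUUD: m=74.8286, payoff=2.2714, prob=0.021948
DUUUUD: m=66.2200, payoff=10.8800, prob=0.021948
UUUUUD: m=87.0100, payoff=0.0000, prob=0.043896
DDDDDU: m=36.2229, payoff=40.8771, prob=0.002743
UDDDDU: m=47.5952, payoff=29.5048, prob=0.005487
DUDDDU: m=47.5952, payoff=29.5048, prob=0.005487
UUDDDU: m=62.5379, payoff=14.5621, prob=0.010974
DDUDDU: m=47.5952, payoff=29.5048, prob=0.005487
UDUDDU: m=62.5379, payoff=14.5621, prob=0.010974
DUUDDU: m=62.5379, payoff=14.5621, prob=0.010974
UUUDDU: m=82.1718, payoff=0.0000, prob=0.021948
DDDUDU: m=47.5952, payoff=29.5048, prob=0.005487
UDDUDU: m=62.5379, payoff=14.5621, prob=0.010974
DUDUDU: m=62.5379, payoff=14.5621, prob=0.010974
UUDUDU: m=82.1718, payoff=0.0000, prob=0.021948
DDUUDU: m=56.9492, payoff=20.1508, prob=0.010974
UDUUDU: m=74.8286, payoff=2.2714, prob=0.021948
DUUUDU: m=66.2200, payoff=10.8800, prob=0.021948
UUUUDU: m=87.0100, payoff=0.0000, prob=0.043896
DDDDUU: m=42.1196, payoff=34.9804, prob=0.005487
UDDDUU: m=55.3432, payoff=21.7568, prob=0.010974
DUDDUU: m=55.3432, payoff=21.7568, prob=0.010974
UUDDUU: m=72.7184, payoff=4.3816, prob=0.021948
DDUDUU: m=55.3432, payoff=21.7568, prob=0.010974
UDUDUU: m=72.7184, payoff=4.3816, prob=0.021948
DUUDUU: m=66.2200, payoff=10.8800, prob=0.021948
UUUDUU: m=87.0100, payoff=0.0000, prob=0.043896
DDDUUU: m=48.9763, payoff=28.1237, prob=0.010974
UDDUUU: m=64.3526, payoff=12.7474, prob=0.021948
DUDUUU: m=64.3526, payoff=12.7474, prob=0.021948
UUDUUU: m=84.5563, payoff=0.0000, prob=0.043896
DDUUUU: m=56.9492, payoff=20.1508, prob=0.021948
UDUUUU: m=74.8286, payoff=2.2714, prob=0.043896
DUUUUU: m=66.2200, payoff=10.8800, prob=0.043896
UUUUUU: m=87.0100, payoff=0.0000, prob=0.087791
Price = Σ prob·payoff / R^6 = 8.541829 / 1.265319 = 6.7507

price = 6.7507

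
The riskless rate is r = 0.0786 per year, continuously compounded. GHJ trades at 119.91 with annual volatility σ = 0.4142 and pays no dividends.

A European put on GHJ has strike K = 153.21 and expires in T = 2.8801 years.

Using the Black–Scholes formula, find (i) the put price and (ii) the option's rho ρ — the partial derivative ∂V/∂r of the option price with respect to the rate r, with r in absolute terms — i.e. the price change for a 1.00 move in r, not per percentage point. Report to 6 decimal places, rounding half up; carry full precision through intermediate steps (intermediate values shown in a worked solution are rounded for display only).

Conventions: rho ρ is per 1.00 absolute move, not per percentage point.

price = 34.399990
ρ = -227.766967

σ√T = 0.4142·√2.8801 = 0.702933
d₁ = (ln(S/K) + (r+σ²/2)T) / (σ√T) = (ln(119.91/153.21) + (0.0786+0.4142²/2)·2.8801) / 0.702933 = (-0.245068 + 0.473433) / 0.702933 = 0.324875
d₂ = d₁ − σ√T = 0.324875 − 0.702933 = -0.378058
e^{−rT} = 0.797418
N(−d₁) = 0.372638,  N(−d₂) = 0.647306
Put price V = K·e^{−rT}·N(−d₂) − S·N(−d₁) = 79.083007 − 44.683016 = 34.399990
ρ = −K·T·e^{−rT}·N(−d₂) = -227.766967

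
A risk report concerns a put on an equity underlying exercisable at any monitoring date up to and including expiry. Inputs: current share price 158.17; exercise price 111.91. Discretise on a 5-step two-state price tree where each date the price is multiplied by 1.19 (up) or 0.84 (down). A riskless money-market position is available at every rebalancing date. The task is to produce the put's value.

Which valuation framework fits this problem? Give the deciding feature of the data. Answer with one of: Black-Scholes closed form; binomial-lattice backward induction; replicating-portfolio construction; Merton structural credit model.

framework: binomial-lattice backward induction

Key observation: early exercise of the strike-111.91 put must be checked at each of the 5 dates (spot 158.17), which forces a node-by-node comparison of intrinsic and continuation value backward from expiry.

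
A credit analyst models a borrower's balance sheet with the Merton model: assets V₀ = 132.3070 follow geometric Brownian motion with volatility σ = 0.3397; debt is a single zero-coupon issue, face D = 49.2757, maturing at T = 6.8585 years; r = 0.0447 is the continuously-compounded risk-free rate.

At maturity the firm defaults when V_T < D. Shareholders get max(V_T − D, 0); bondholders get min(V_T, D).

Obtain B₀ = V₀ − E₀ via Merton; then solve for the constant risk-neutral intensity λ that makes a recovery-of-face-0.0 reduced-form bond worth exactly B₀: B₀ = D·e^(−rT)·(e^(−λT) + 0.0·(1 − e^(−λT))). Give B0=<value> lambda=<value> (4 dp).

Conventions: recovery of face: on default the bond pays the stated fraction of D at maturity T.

Equity is a call on the firm's assets struck at D = 49.2757:
d₁ = [ln(V₀/D) + (r + σ²/2)T] / (σ√T)
   = [ln(132.3070/49.2757) + (0.0447 + 0.5·0.3397²)·6.8585] / (0.3397·√6.8585)
   = [0.987694 + 0.702297] / 0.889631 = 1.899653
d₂ = d₁ − σ√T = 1.899653 − 0.889631 = 1.010021
N(d₁) = 0.971261,  N(d₂) = 0.843757,  e^(−rT) = 0.735963
E₀ = V₀·N(d₁) − D·e^(−rT)·N(d₂)
   = 132.3070·0.971261 − 49.2757·0.735963·0.843757 = 97.905626
B₀ = V₀ − E₀ = 132.3070 − 97.905626 = 34.401374
e^(−λT) = (B₀·e^(rT)/D − 0)/(1 − 0) = (34.4014·1.358763/49.2757 − 0)/1 = 0.94860874
λ = −ln(0.94860874)/6.8585 = 0.007692

B0=34.4014 lambda=0.0077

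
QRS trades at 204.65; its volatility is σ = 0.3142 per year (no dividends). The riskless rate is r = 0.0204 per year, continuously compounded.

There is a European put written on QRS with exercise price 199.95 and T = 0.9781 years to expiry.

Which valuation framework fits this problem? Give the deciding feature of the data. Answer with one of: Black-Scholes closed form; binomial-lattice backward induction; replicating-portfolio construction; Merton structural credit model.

Key observation: everything needed for the exact continuous-time valuation of the European put on QRS (strike 199.95) is given, and no feature rules the closed form out.

framework: Black-Scholes closed form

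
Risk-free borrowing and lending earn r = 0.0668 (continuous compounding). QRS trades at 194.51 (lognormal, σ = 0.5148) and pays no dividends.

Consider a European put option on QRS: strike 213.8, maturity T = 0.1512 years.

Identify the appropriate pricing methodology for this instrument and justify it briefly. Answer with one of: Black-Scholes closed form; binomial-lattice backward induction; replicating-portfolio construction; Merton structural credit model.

framework: Black-Scholes closed form

Key observation: with QRS following a GBM at constant σ and r, the European put struck at 213.8 prices in closed form — nothing here needs a stepwise model or a balance sheet.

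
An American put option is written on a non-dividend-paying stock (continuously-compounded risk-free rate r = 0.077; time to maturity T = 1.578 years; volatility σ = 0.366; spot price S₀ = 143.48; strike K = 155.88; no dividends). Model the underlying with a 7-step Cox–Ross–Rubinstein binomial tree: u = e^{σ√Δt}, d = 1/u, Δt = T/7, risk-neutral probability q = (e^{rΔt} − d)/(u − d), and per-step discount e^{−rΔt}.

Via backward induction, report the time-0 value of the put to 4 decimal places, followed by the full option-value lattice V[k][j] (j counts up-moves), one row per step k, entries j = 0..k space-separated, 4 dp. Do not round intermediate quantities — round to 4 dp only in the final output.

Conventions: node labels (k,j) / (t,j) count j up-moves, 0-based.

price = 26.1468
tree:
26.1468
38.4121 15.1137
54.5232 24.0601 6.9294
70.6910 37.0044 12.2940 1.9480
84.2798 54.5232 21.2337 4.0187 0.0000
95.7010 70.6910 35.2870 8.2908 0.0000 0.0000
105.3003 84.2798 54.5232 17.1043 0.0000 0.0000 0.0000
113.3685 95.7010 70.6910 35.2870 0.0000 0.0000 0.0000 0.0000

Δt=0.22543  u=1.18979  d=0.84049  q=0.50679  discount=0.98279
step 7 (expiry): payoffs max(K−S,0) = 113.3685 95.7010 70.6910 35.2870 0.0000 0.0000 0.0000 0.0000
k=6: (k=6,j=0): S=50.5797, K−S=105.3003, hold=102.6179 ⇒ V=105.3003 exercise | (k=6,j=1): S=71.6002, K−S=84.2798, hold=81.5973 ⇒ V=84.2798 exercise | (k=6,j=2): S=101.3568, K−S=54.5232, hold=51.8408 ⇒ V=54.5232 exercise | (k=6,j=3): S=143.4800, K−S=12.4000, hold=17.1043 ⇒ V=17.1043 continue | (k=6,j=4): S=203.1093, K−S=0.0000, hold=0.0000 ⇒ V=0.0000 continue | (k=6,j=5): S=287.5201, K−S=0.0000, hold=0.0000 ⇒ V=0.0000 continue | (k=6,j=6): S=407.0115, K−S=0.0000, hold=0.0000 ⇒ V=0.0000 continue
k=5: (k=5,j=0): S=60.1790, K−S=95.7010, hold=93.0185 ⇒ V=95.7010 exercise | (k=5,j=1): S=85.1890, K−S=70.6910, hold=68.0085 ⇒ V=70.6910 exercise | (k=5,j=2): S=120.5930, K−S=35.2870, hold=34.9477 ⇒ V=35.2870 exercise | (k=5,j=3): S=170.7106, K−S=0.0000, hold=8.2908 ⇒ V=8.2908 continue | (k=5,j=4): S=241.6568, K−S=0.0000, hold=0.0000 ⇒ V=0.0000 continue | (k=5,j=5): S=342.0877, K−S=0.0000, hold=0.0000 ⇒ V=0.0000 continue
k=4: (k=4,j=0): S=71.6002, K−S=84.2798, hold=81.5973 ⇒ V=84.2798 exercise | (k=4,j=1): S=101.3568, K−S=54.5232, hold=51.8408 ⇒ V=54.5232 exercise | (k=4,j=2): S=143.4800, K−S=12.4000, hold=21.2337 ⇒ V=21.2337 continue | (k=4,j=3): S=203.1093, K−S=0.0000, hold=4.0187 ⇒ V=4.0187 continue | (k=4,j=4): S=287.5201, K−S=0.0000, hold=0.0000 ⇒ V=0.0000 continue
k=3: (k=3,j=0): S=85.1890, K−S=70.6910, hold=68.0085 ⇒ V=70.6910 exercise | (k=3,j=1): S=120.5930, K−S=35.2870, hold=37.0044 ⇒ V=37.0044 continue | (k=3,j=2): S=170.7106, K−S=0.0000, hold=12.2940 ⇒ V=12.2940 continue | (k=3,j=3): S=241.6568, K−S=0.0000, hold=1.9480 ⇒ V=1.9480 continue
k=2: (k=2,j=0): S=101.3568, K−S=54.5232, hold=52.6962 ⇒ V=54.5232 exercise | (k=2,j=1): S=143.4800, K−S=12.4000, hold=24.0601 ⇒ V=24.0601 continue | (k=2,j=2): S=203.1093, K−S=0.0000, hold=6.9294 ⇒ V=6.9294 continue
k=1: (k=1,j=0): S=120.5930, K−S=35.2870, hold=38.4121 ⇒ V=38.4121 continue | (k=1,j=1): S=170.7106, K−S=0.0000, hold=15.1137 ⇒ V=15.1137 continue
k=0: (k=0,j=0): S=143.4800, K−S=12.4000, hold=26.1468 ⇒ V=26.1468 continue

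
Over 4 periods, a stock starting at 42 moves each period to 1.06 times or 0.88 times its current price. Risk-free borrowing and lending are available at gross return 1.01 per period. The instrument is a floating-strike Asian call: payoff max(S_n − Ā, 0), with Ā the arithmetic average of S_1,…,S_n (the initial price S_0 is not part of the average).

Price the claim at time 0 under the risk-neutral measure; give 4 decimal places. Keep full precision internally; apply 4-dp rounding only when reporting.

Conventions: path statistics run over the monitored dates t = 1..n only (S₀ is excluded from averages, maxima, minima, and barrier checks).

Set p* = 0.7222 (from d < R < u); the path-dependent value is the discounted p*-expectation over all price paths.
Enumerate all 2^4 = 16 price paths (U = up ×1.06, D = down ×0.88); each path with k up-moves has probability p*^k·(1−p*)^(4−k).
DDDD: Ā=30.8235, payoff=0.0000, prob=0.005954
UDDD: Ā=37.1283, payoff=0.0000, prob=0.015480
DUDD: Ā=35.2383, payoff=0.0000, prob=0.015480
UUDD: Ā=42.4461, payoff=0.0000, prob=0.040247
DDUD: Ā=33.5751, payoff=0.0000, prob=0.015480
UDUD: Ā=40.4427, payoff=0.0000, prob=0.040247
DUUD: Ā=38.5527, payoff=0.0000, prob=0.040247
UUUD: Ā=46.4385, payoff=0.0000, prob=0.104643
DDDU: Ā=32.1114, payoff=0.0000, prob=0.015480
UDDU: Ā=38.6797, payoff=0.0000, prob=0.040247
DUDU: Ā=36.7897, payoff=0.0000, prob=0.040247
UUDU: Ā=44.3149, payoff=0.0000, prob=0.104643
DDUU: Ā=35.1265, payoff=1.4184, prob=0.040247
UDUU: Ā=42.3115, payoff=1.7085, prob=0.104643
DUUU: Ā=40.4215, payoff=3.5985, prob=0.104643
UUUU: Ā=48.6895, payoff=4.3346, prob=0.272072
Price = Σ prob·payoff / R^4 = 1.791736 / 1.040604 = 1.7218

price = 1.7218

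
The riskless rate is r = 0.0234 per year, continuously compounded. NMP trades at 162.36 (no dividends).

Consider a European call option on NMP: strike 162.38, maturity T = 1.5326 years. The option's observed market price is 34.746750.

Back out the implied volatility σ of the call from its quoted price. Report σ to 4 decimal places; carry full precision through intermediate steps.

At σ = 0.4082 the Black–Scholes value reproduces the quote:
σ√T = 0.4082·√1.5326 = 0.505344
d₁ = (ln(S/K) + (r+σ²/2)T) / (σ√T) = (ln(162.36/162.38) + (0.0234+0.4082²/2)·1.5326) / 0.505344 = (-0.000123 + 0.163549) / 0.505344 = 0.323396
d₂ = d₁ − σ√T = 0.323396 − 0.505344 = -0.181949
e^{−rT} = 0.964773
N(d₁) = 0.626802,  N(d₂) = 0.427811
V = S·N(d₁) − K·e^{−rT}·N(d₂) = 101.767598 − 67.020848 = 34.746750 (equal to the quote); since ∂V/∂σ > 0 for all σ, the implied volatility is unique

sigma = 0.4082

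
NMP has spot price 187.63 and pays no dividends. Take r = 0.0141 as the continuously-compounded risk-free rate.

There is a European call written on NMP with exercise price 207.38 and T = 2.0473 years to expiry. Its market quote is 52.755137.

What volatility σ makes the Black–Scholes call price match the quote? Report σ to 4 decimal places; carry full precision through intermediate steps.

sigma = 0.5491

At σ = 0.5491 the Black–Scholes value reproduces the quote:
σ√T = 0.5491·√2.0473 = 0.785674
d₁ = (ln(S/K) + (r+σ²/2)T) / (σ√T) = (ln(187.63/207.38) + (0.0141+0.5491²/2)·2.0473) / 0.785674 = (-0.100081 + 0.337508) / 0.785674 = 0.302196
d₂ = d₁ − σ√T = 0.302196 − 0.785674 = -0.483478
e^{−rT} = 0.971546
N(d₁) = 0.618749,  N(d₂) = 0.314378
V = S·N(d₁) − K·e^{−rT}·N(d₂) = 116.095824 − 63.340688 = 52.755137 (the observed quote) — the price is monotone increasing in volatility, hence this σ is the only solution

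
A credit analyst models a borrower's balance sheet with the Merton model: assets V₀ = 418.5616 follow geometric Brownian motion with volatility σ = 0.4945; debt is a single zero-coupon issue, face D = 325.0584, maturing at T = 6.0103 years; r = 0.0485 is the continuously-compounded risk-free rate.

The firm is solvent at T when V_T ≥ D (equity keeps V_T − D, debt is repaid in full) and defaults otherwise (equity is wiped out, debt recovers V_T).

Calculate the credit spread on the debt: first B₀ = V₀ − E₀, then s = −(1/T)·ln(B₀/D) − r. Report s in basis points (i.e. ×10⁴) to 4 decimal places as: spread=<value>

Equity is a call on the firm's assets struck at D = 325.0584:
d₁ = [ln(V₀/D) + (r + σ²/2)T] / (σ√T)
   = [ln(418.5616/325.0584) + (0.0485 + 0.5·0.4945²)·6.0103] / (0.4945·√6.0103)
   = [0.252819 + 1.026350] / 1.212312 = 1.055148
d₂ = d₁ − σ√T = 1.055148 − 1.212312 = -0.157164
N(d₁) = 0.854321,  N(d₂) = 0.437558,  e^(−rT) = 0.747142
E₀ = V₀·N(d₁) − D·e^(−rT)·N(d₂)
   = 418.5616·0.854321 − 325.0584·0.747142·0.437558 = 251.318601
B₀ = V₀ − E₀ = 418.5616 − 251.318601 = 167.242999
spread = −(1/T)·ln(B₀/D) − r = −(1/6.0103)·ln(167.242999/325.0584) − 0.0485 = 0.06206969
in basis points: 0.06206969 × 10⁴ = 620.6969 bp

spread=620.6969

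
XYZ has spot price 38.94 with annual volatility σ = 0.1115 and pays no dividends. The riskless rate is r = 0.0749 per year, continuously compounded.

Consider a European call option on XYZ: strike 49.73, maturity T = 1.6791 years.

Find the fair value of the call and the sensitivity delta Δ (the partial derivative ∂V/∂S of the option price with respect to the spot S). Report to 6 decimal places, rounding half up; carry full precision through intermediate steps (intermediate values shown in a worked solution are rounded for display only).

price = 0.688725
Δ = 0.226580

σ√T = 0.1115·√1.6791 = 0.144482
d₁ = (ln(S/K) + (r+σ²/2)T) / (σ√T) = (ln(38.94/49.73) + (0.0749+0.1115²/2)·1.6791) / 0.144482 = (-0.244586 + 0.136202) / 0.144482 = -0.750159
d₂ = d₁ − σ√T = -0.750159 − 0.144482 = -0.894641
e^{−rT} = 0.881822
N(d₁) = 0.226580,  N(d₂) = 0.185490
Call price V = S·N(d₁) − K·e^{−rT}·N(d₂) = 8.823008 − 8.134282 = 0.688725
Δ = N(d₁) = 0.226580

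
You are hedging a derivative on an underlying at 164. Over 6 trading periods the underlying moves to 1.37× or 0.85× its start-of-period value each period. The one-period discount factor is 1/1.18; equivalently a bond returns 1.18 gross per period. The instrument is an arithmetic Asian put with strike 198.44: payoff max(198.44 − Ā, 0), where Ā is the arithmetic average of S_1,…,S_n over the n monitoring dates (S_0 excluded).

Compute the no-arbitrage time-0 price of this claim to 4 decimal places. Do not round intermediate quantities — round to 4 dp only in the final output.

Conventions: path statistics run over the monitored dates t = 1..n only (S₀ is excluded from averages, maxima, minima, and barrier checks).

price = 2.6497

Risk-neutral up-probability p* = (R−d)/(u−d) = (1.18−0.85)/(1.37−0.85) = 0.6346; the claim prices as the p*-weighted sum of path payoffs discounted by R^6.
Enumerate all 2^6 = 64 price paths (U = up ×1.37, D = down ×0.85); each path with k up-moves has probability p*^k·(1−p*)^(6−k).
DDDDDD: Ā=96.4726, payoff=101.9674, prob=0.002380
UDDDDD: Ā=155.4912, payoff=42.9488, prob=0.004133
DUDDDD: Ā=141.2778, payoff=57.1622, prob=0.004133
UUDDDD: Ā=227.7066, payoff=0.0000, prob=0.007178
DDUDDD: Ā=129.1965, payoff=69.2435, prob=0.004133
UDUDDD: Ā=208.2344, payoff=0.0000, prob=0.007178
DUUDDD: Ā=194.0210, payoff=4.4190, prob=0.007178
UUUDDD: Ā=312.7162, payoff=0.0000, prob=0.012468
DDDUDD: Ā=118.9274, payoff=79.5126, prob=0.004133
UDDUDD: Ā=191.6829, payoff=6.7571, prob=0.007178
DUDUDD: Ā=177.4696, payoff=20.9704, prob=0.007178
UUDUDD: Ā=286.0392, payoff=0.0000, prob=0.012468
DDUUDD: Ā=165.3883, payoff=33.0517, prob=0.007178
UDUUDD: Ā=266.5670, payoff=0.0000, prob=0.012468
DUUUDD: Ā=252.3536, payoff=0.0000, prob=0.012468
UUUUDD: Ā=406.7347, payoff=0.0000, prob=0.021654
DDDDUD: Ā=110.1986, payoff=88.2414, prob=0.004133
UDDDUD: Ā=177.6142, payoff=20.8258, prob=0.007178
DUDDUD: Ā=163.4009, payoff=35.0391, prob=0.007178
UUDDUD: Ā=263.3638, payoff=0.0000, prob=0.012468
DDUDUD: Ā=151.3195, payoff=47.1205, prob=0.007178
UDUDUD: Ā=243.8915, payoff=0.0000, prob=0.012468
DUUDUD: Ā=229.6782, payoff=0.0000, prob=0.012468
UUUDUD: Ā=370.1872, payoff=0.0000, prob=0.021654
DDDUUD: Ā=141.0504, payoff=57.3896, prob=0.007178
UDDUUD: Ā=227.3401, payoff=0.0000, prob=0.012468
DUDUUD: Ā=213.1267, payoff=0.0000, prob=0.012468
UUDUUD: Ā=343.5102, payoff=0.0000, prob=0.021654
DDUUUD: Ā=201.0454, payoff=0.0000, prob=0.012468
UDUUUD: Ā=324.0379, payoff=0.0000, prob=0.021654
DUUUUD: Ā=309.8246, payoff=0.0000, prob=0.021654
UUUUUD: Ā=499.3643, payoff=0.0000, prob=0.037610
DDDDDU: Ā=102.7792, payoff=95.6608, prob=0.004133
UDDDDU: Ā=165.6558, payoff=32.7842, prob=0.007178
DUDDDU: Ā=151.4425, payoff=46.9975, prob=0.007178
UUDDDU: Ā=244.0896, payoff=0.0000, prob=0.012468
DDUDDU: Ā=139.3611, payoff=59.0789, prob=0.007178
UDUDDU: Ā=224.6174, payoff=0.0000, prob=0.012468
DUUDDU: Ā=210.4040, payoff=0.0000, prob=0.012468
UUUDDU: Ā=339.1218, payoff=0.0000, prob=0.021654
DDDUDU: Ā=129.0920, payoff=69.3480, prob=0.007178
UDDUDU: Ā=208.0659, payoff=0.0000, prob=0.012468
DUDUDU: Ā=193.8526, payoff=4.5874, prob=0.012468
UUDUDU: Ā=312.4448, payoff=0.0000, prob=0.021654
DDUUDU: Ā=181.7713, payoff=16.6687, prob=0.012468
UDUUDU: Ā=292.9725, payoff=0.0000, prob=0.021654
DUUUDU: Ā=278.7592, payoff=0.0000, prob=0.021654
UUUUDU: Ā=449.2942, payoff=0.0000, prob=0.037610
DDDDUU: Ā=120.3632, payoff=78.0768, prob=0.007178
UDDDUU: Ā=193.9972, payoff=4.4428, prob=0.012468
DUDDUU: Ā=179.7839, payoff=18.6561, prob=0.012468
UUDDUU: Ā=289.7693, payoff=0.0000, prob=0.021654
DDUDUU: Ā=167.7026, payoff=30.7374, prob=0.012468
UDUDUU: Ā=270.2971, payoff=0.0000, prob=0.021654
DUUDUU: Ā=256.0837, payoff=0.0000, prob=0.021654
UUUDUU: Ā=412.7467, payoff=0.0000, prob=0.037610
DDDUUU: Ā=157.4334, payoff=41.0066, prob=0.012468
UDDUUU: Ā=253.7456, payoff=0.0000, prob=0.021654
DUDUUU: Ā=239.5323, payoff=0.0000, prob=0.021654
UUDUUU: Ā=386.0697, payoff=0.0000, prob=0.037610
DDUUUU: Ā=227.4510, payoff=0.0000, prob=0.021654
UDUUUU: Ā=366.5975, payoff=0.0000, prob=0.037610
DUUUUU: Ā=352.3841, payoff=0.0000, prob=0.037610
UUUUUU: Ā=567.9603, payoff=0.0000, prob=0.065323
Price = Σ prob·payoff / R^6 = 7.153015 / 2.699554 = 2.6497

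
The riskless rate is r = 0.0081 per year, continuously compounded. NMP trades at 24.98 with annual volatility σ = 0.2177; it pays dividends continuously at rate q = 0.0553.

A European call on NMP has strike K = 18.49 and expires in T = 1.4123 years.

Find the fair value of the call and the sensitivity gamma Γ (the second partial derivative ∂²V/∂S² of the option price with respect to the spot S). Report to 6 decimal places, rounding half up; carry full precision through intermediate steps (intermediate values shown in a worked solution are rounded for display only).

price = 5.349809
Γ = 0.033433

σ√T = 0.2177·√1.4123 = 0.258715
d₁ = (ln(S/K) + (r−q+σ²/2)T) / (σ√T) = (ln(24.98/18.49) + (0.0081−0.0553+0.2177²/2)·1.4123) / 0.258715 = (0.300845 − 0.033194) / 0.258715 = 1.034542
d₂ = d₁ − σ√T = 1.034542 − 0.258715 = 0.775827
e^{−rT} = 0.988626
e^{−qT} = 0.924872
N(d₁) = 0.849559,  N(d₂) = 0.781074
Call price V = S·e^{−qT}·N(d₁) − K·e^{−rT}·N(d₂) = 19.627603 − 14.277794 = 5.349809
φ(d₁) = (1/√(2π))·e^{−d₁²/2} = 0.233616
Γ = e^{−qT}·φ(d₁) / (S·σ·√T) = 0.033433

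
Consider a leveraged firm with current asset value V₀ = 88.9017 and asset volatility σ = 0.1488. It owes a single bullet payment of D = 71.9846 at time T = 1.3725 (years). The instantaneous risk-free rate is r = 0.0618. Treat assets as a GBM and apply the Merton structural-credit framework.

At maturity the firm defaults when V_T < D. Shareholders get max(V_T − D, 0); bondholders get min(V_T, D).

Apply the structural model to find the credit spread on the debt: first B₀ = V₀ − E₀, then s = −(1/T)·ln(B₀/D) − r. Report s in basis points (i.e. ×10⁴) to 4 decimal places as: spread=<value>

Work the structural quantities from V₀ = 88.9017 against face 71.9846:
d₁ = [ln(V₀/D) + (r + σ²/2)T] / (σ√T)
   = [ln(88.9017/71.9846) + (0.0618 + 0.5·0.1488²)·1.3725] / (0.1488·√1.3725)
   = [0.211079 + 0.100015] / 0.174325 = 1.784566
d₂ = d₁ − σ√T = 1.784566 − 0.174325 = 1.610242
N(d₁) = 0.962834,  N(d₂) = 0.946327,  e^(−rT) = 0.918677
E₀ = V₀·N(d₁) − D·e^(−rT)·N(d₂)
   = 88.9017·0.962834 − 71.9846·0.918677·0.946327 = 23.016384
B₀ = V₀ − E₀ = 88.9017 − 23.016384 = 65.885316
spread = −(1/T)·ln(B₀/D) − r = −(1/1.3725)·ln(65.885316/71.9846) − 0.0618 = 0.00270755
in basis points: 0.00270755 × 10⁴ = 27.0755 bp

spread=27.0755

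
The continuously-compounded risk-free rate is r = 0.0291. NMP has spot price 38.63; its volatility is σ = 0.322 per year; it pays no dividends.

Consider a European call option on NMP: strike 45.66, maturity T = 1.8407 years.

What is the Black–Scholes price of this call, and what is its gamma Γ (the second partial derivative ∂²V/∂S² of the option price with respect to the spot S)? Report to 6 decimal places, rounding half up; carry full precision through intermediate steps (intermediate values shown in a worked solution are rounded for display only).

price = 4.991137
Γ = 0.023619

σ√T = 0.322·√1.8407 = 0.436865
d₁ = (ln(S/K) + (r+σ²/2)T) / (σ√T) = (ln(38.63/45.66) + (0.0291+0.322²/2)·1.8407) / 0.436865 = (-0.167193 + 0.148990) / 0.436865 = -0.041669
d₂ = d₁ − σ√T = -0.041669 − 0.436865 = -0.478534
e^{−rT} = 0.947845
N(d₁) = 0.483381,  N(d₂) = 0.316135
Call price V = S·N(d₁) − K·e^{−rT}·N(d₂) = 18.673026 − 13.681889 = 4.991137
φ(d₁) = (1/√(2π))·e^{−d₁²/2} = 0.398596
Γ = φ(d₁) / (S·σ·√T) = 0.023619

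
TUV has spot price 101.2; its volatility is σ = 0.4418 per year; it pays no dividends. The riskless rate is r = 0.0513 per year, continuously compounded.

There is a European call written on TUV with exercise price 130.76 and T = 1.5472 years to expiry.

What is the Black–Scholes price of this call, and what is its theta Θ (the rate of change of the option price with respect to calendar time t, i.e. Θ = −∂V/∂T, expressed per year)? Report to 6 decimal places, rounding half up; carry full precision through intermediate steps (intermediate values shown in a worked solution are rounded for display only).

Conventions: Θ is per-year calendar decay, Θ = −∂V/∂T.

price = 15.438745
Θ = -8.868151

σ√T = 0.4418·√1.5472 = 0.549540
d₁ = (ln(S/K) + (r+σ²/2)T) / (σ√T) = (ln(101.2/130.76) + (0.0513+0.4418²/2)·1.5472) / 0.549540 = (-0.256265 + 0.230368) / 0.549540 = -0.047124
d₂ = d₁ − σ√T = -0.047124 − 0.549540 = -0.596664
e^{−rT} = 0.923697
N(d₁) = 0.481207,  N(d₂) = 0.275366
Call price V = S·N(d₁) − K·e^{−rT}·N(d₂) = 48.698160 − 33.259415 = 15.438745
φ(d₁) = (1/√(2π))·e^{−d₁²/2} = 0.398500
Θ = −S·φ(d₁)·σ/(2√T) − r·K·e^{−rT}·N(d₂) = −7.161943 − 1.706208 = -8.868151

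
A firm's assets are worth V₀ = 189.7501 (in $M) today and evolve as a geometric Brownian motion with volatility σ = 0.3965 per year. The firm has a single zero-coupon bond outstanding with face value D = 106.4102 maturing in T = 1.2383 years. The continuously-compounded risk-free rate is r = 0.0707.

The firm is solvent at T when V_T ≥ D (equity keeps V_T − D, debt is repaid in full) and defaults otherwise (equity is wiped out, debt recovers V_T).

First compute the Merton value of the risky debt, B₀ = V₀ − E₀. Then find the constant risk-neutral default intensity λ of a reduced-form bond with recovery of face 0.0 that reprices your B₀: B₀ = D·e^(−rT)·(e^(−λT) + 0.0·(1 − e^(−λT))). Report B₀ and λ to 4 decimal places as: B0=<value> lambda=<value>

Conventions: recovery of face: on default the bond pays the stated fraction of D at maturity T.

B0=95.7988 lambda=0.0141

With assets at 189.7501 and a single debt payment of 106.4102 at 1.2383 years:
d₁ = [ln(V₀/D) + (r + σ²/2)T] / (σ√T)
   = [ln(189.7501/106.4102) + (0.0707 + 0.5·0.3965²)·1.2383] / (0.3965·√1.2383)
   = [0.578407 + 0.184886] / 0.441221 = 1.729955
d₂ = d₁ − σ√T = 1.729955 − 0.441221 = 1.288734
N(d₁) = 0.958181,  N(d₂) = 0.901255,  e^(−rT) = 0.916175
E₀ = V₀·N(d₁) − D·e^(−rT)·N(d₂)
   = 189.7501·0.958181 − 106.4102·0.916175·0.901255 = 93.951253
B₀ = V₀ − E₀ = 189.7501 − 93.951253 = 95.798847
e^(−λT) = (B₀·e^(rT)/D − 0)/(1 − 0) = (95.7988·1.091494/106.4102 − 0)/1 = 0.98264883
λ = −ln(0.98264883)/1.2383 = 0.014135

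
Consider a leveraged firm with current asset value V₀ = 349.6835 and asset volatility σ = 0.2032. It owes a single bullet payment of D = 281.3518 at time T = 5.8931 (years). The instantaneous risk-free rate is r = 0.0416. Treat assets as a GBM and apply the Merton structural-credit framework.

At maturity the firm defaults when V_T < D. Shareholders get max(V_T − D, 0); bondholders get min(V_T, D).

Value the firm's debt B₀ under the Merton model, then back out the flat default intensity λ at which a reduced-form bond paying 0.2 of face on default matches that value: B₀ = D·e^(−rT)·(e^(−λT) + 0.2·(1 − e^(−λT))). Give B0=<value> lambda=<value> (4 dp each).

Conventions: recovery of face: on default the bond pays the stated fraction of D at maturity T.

B0=207.6003 lambda=0.0126

With assets at 349.6835 and a single debt payment of 281.3518 at 5.8931 years:
d₁ = [ln(V₀/D) + (r + σ²/2)T] / (σ√T)
   = [ln(349.6835/281.3518) + (0.0416 + 0.5·0.2032²)·5.8931] / (0.2032·√5.8931)
   = [0.217423 + 0.366817] / 0.493282 = 1.184391
d₂ = d₁ − σ√T = 1.184391 − 0.493282 = 0.691109
N(d₁) = 0.881871,  N(d₂) = 0.755251,  e^(−rT) = 0.782585
E₀ = V₀·N(d₁) − D·e^(−rT)·N(d₂)
   = 349.6835·0.881871 − 281.3518·0.782585·0.755251 = 142.083193
B₀ = V₀ − E₀ = 349.6835 − 142.083193 = 207.600307
e^(−λT) = (B₀·e^(rT)/D − 0.2)/(1 − 0.2) = (207.6003·1.277817/281.3518 − 0.2)/0.8 = 0.92857404
λ = −ln(0.92857404)/5.8931 = 0.012575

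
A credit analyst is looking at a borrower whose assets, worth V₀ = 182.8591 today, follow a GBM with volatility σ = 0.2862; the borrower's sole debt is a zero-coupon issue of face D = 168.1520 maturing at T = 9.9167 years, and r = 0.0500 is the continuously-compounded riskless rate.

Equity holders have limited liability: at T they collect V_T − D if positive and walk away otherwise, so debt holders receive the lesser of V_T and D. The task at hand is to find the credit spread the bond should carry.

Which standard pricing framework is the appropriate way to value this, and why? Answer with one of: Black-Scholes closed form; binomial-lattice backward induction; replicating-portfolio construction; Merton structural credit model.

Key observation: a levered firm with one bullet debt due at 9.9167 years is the canonical structural-credit setup: equity is a call on the firm's assets struck at the face value.

framework: Merton structural credit model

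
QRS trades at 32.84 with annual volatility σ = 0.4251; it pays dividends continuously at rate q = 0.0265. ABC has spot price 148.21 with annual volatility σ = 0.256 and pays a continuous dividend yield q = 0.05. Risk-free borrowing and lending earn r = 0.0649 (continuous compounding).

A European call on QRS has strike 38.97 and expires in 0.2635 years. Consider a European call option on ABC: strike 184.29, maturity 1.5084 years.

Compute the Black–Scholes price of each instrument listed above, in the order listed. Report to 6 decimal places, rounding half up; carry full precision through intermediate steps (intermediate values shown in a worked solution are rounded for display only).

price(QRS call K=38.97) = 1.029418
price(ABC call K=184.29) = 7.707836

[QRS call K=38.97]
σ√T = 0.4251·√0.2635 = 0.218213
d₁ = (ln(S/K) + (r−q+σ²/2)T) / (σ√T) = (ln(32.84/38.97) + (0.0649−0.0265+0.4251²/2)·0.2635) / 0.218213 = (-0.171145 + 0.033927) / 0.218213 = -0.628824
d₂ = d₁ − σ√T = -0.628824 − 0.218213 = -0.847038
e^{−rT} = 0.983044
e^{−qT} = 0.993042
N(d₁) = 0.264732,  N(d₂) = 0.198487
price = S·e^{−qT}·N(d₁) − K·e^{−rT}·N(d₂) = 8.633305 − 7.603887 = 1.029418
[ABC call K=184.29]
σ√T = 0.256·√1.5084 = 0.314411
d₁ = (ln(S/K) + (r−q+σ²/2)T) / (σ√T) = (ln(148.21/184.29) + (0.0649−0.05+0.256²/2)·1.5084) / 0.314411 = (-0.217880 + 0.071902) / 0.314411 = -0.464290
d₂ = d₁ − σ√T = -0.464290 − 0.314411 = -0.778701
e^{−rT} = 0.906744
e^{−qT} = 0.927354
N(d₁) = 0.321220,  N(d₂) = 0.218078
price = S·e^{−qT}·N(d₁) − K·e^{−rT}·N(d₂) = 44.149486 − 36.441650 = 7.707836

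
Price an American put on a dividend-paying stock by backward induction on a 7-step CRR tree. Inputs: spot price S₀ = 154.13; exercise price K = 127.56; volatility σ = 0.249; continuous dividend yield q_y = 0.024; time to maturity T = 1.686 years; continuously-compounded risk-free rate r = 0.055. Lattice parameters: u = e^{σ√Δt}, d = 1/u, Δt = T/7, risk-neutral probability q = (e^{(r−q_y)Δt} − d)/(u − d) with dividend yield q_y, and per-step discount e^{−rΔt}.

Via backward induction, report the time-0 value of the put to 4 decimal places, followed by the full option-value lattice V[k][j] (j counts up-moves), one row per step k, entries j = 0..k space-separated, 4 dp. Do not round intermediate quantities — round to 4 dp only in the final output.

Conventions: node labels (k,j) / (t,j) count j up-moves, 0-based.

Δt=0.24086, u=1.12998, d=0.88497, q=0.50008, disc=e^(-rΔt)=0.98684
k=7 terminal: V=max(K-S,0) → 62.0383 43.8980 20.7352 0.0000 0.0000 0.0000 0.0000 0.0000
k=6: j=0 S=74.0383 intr=53.5217 cont=52.2697 V=53.5217[EX]; j=1 S=94.5366 intr=33.0234 cont=31.8896 V=33.0234[EX]; j=2 S=120.7101 intr=6.8499 cont=10.2296 V=10.2296[hold]; j=3 S=154.1300 intr=0.0000 cont=0.0000 V=0.0000[hold]; j=4 S=196.8025 intr=0.0000 cont=0.0000 V=0.0000[hold]; j=5 S=251.2894 intr=0.0000 cont=0.0000 V=0.0000[hold]; j=6 S=320.8616 intr=0.0000 cont=0.0000 V=0.0000[hold]
k=5: j=0 S=83.6620 intr=43.8980 cont=42.7015 V=43.8980[EX]; j=1 S=106.8248 intr=20.7352 cont=21.3402 V=21.3402[hold]; j=2 S=136.4003 intr=0.0000 cont=5.0467 V=5.0467[hold]; j=3 S=174.1642 intr=0.0000 cont=0.0000 V=0.0000[hold]; j=4 S=222.3834 intr=0.0000 cont=0.0000 V=0.0000[hold]; j=5 S=283.9527 intr=0.0000 cont=0.0000 V=0.0000[hold]
k=4: j=0 S=94.5366 intr=33.0234 cont=32.1881 V=33.0234[EX]; j=1 S=120.7101 intr=6.8499 cont=13.0186 V=13.0186[hold]; j=2 S=154.1300 intr=0.0000 cont=2.4898 V=2.4898[hold]; j=3 S=196.8025 intr=0.0000 cont=0.0000 V=0.0000[hold]; j=4 S=251.2894 intr=0.0000 cont=0.0000 V=0.0000[hold]
k=3: j=0 S=106.8248 intr=20.7352 cont=22.7166 V=22.7166[hold]; j=1 S=136.4003 intr=0.0000 cont=7.6514 V=7.6514[hold]; j=2 S=174.1642 intr=0.0000 cont=1.2283 V=1.2283[hold]; j=3 S=222.3834 intr=0.0000 cont=0.0000 V=0.0000[hold]
k=2: j=0 S=120.7101 intr=6.8499 cont=14.9830 V=14.9830[hold]; j=1 S=154.1300 intr=0.0000 cont=4.3809 V=4.3809[hold]; j=2 S=196.8025 intr=0.0000 cont=0.6060 V=0.6060[hold]
k=1: j=0 S=136.4003 intr=0.0000 cont=9.5538 V=9.5538[hold]; j=1 S=174.1642 intr=0.0000 cont=2.4604 V=2.4604[hold]
k=0: j=0 S=154.1300 intr=0.0000 cont=5.9275 V=5.9275[hold]

price = 5.9275
tree:
5.9275
9.5538 2.4604
14.9830 4.3809 0.6060
22.7166 7.6514 1.2283 0.0000
33.0234 13.0186 2.4898 0.0000 0.0000
43.8980 21.3402 5.0467 0.0000 0.0000 0.0000
53.5217 33.0234 10.2296 0.0000 0.0000 0.0000 0.0000
62.0383 43.8980 20.7352 0.0000 0.0000 0.0000 0.0000 0.0000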